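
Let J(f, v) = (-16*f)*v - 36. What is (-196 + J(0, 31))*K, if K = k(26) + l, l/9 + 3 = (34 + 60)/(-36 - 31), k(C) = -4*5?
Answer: 926840/67 ≈ 13833.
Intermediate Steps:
k(C) = -20
l = -2655/67 (l = -27 + 9*((34 + 60)/(-36 - 31)) = -27 + 9*(94/(-67)) = -27 + 9*(94*(-1/67)) = -27 + 9*(-94/67) = -27 - 846/67 = -2655/67 ≈ -39.627)
K = -3995/67 (K = -20 - 2655/67 = -3995/67 ≈ -59.627)
J(f, v) = -36 - 16*f*v (J(f, v) = -16*f*v - 36 = -36 - 16*f*v)
(-196 + J(0, 31))*K = (-196 + (-36 - 16*0*31))*(-3995/67) = (-196 + (-36 + 0))*(-3995/67) = (-196 - 36)*(-3995/67) = -232*(-3995/67) = 926840/67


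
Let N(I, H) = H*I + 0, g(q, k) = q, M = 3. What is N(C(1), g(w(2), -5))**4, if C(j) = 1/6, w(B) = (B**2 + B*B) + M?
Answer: 14641/1296 ≈ 11.297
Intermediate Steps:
w(B) = 3 + 2*B**2 (w(B) = (B**2 + B*B) + 3 = (B**2 + B**2) + 3 = 2*B**2 + 3 = 3 + 2*B**2)
C(j) = 1/6
N(I, H) = H*I
N(C(1), g(w(2), -5))**4 = ((3 + 2*2**2)*(1/6))**4 = ((3 + 2*4)*(1/6))**4 = ((3 + 8)*(1/6))**4 = (11*(1/6))**4 = (11/6)**4 = 14641/1296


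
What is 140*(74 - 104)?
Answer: -4200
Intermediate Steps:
140*(74 - 104) = 140*(-30) = -4200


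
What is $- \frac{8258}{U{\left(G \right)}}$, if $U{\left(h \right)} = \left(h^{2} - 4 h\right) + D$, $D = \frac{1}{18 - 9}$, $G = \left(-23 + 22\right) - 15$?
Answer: $- \frac{74322}{2881} \approx -25.797$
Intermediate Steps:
$G = -16$ ($G = -1 - 15 = -16$)
$D = \frac{1}{9} \approx 0.11111$
$U{\left(h \right)} = \frac{1}{9} + h^{2} - 4 h$ ($U{\left(h \right)} = \left(h^{2} - 4 h\right) + \frac{1}{9} = \frac{1}{9} + h^{2} - 4 h$)
$- \frac{8258}{U{\left(G \right)}} = - \frac{8258}{\frac{1}{9} + \left(-16\right)^{2} - -64} = - \frac{8258}{\frac{1}{9} + 256 + 64} = - \frac{8258}{\frac{2881}{9}} = \left(-8258\right) \frac{9}{2881} = - \frac{74322}{2881}$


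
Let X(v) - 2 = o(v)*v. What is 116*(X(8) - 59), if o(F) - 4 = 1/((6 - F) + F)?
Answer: -8236/3 ≈ -2745.3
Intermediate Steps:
o(F) = 25/6 (o(F) = 4 + 1/((6 - F) + F) = 4 + 1/6 = 25/6)
X(v) = 2 + 25*v/6
116*(X(8) - 59) = 116*((2 + (25/6)*8) - 59) = 116*((2 + 100/3) - 59) = 116*(106/3 - 59) = 116*(-71/3) = -8236/3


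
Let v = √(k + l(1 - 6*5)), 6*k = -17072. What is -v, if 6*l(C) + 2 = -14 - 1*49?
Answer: -I*√102822/6 ≈ -53.443*I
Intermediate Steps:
l(C) = -65/6 (l(C) = -⅓ + (-14 - 1*49)/6 = -⅓ + (-14 - 49)/6 = -⅓ + (⅙)*(-63) = -⅓ - 21/2 = -65/6)
k = -8536/3 (k = (⅙)*(-17072) = -8536/3 ≈ -2845.3)
v = I*√102822/6 (v = √(-8536/3 - 65/6) = √(-17137/6) = I*√102822/6 ≈ 53.443*I)
-v = -I*√102822/6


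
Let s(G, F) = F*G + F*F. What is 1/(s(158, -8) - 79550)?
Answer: -1/80750 ≈ -1.2384e-5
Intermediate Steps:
s(G, F) = F**2 + F*G (s(G, F) = F*G + F**2 = F**2 + F*G)
1/(s(158, -8) - 79550) = 1/(-8*(-8 + 158) - 79550) = 1/(-8*150 - 79550) = 1/(-1200 - 79550) = 1/(-80750) = -1/80750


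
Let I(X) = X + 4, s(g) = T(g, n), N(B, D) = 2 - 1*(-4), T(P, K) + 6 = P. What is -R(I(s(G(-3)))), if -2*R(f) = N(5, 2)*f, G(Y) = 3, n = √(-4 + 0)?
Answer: 3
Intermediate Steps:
n = 2*I (n = √(-4) = 2*I ≈ 2.0*I)
T(P, K) = -6 + P
N(B, D) = 6 (N(B, D) = 2 + 4 = 6)
s(g) = -6 + g
I(X) = 4 + X
R(f) = -3*f
-R(I(s(G(-3)))) = -(-3)*(4 + (-6 + 3)) = -(-3)*(4 - 3) = -(-3) = -1*(-3) = 3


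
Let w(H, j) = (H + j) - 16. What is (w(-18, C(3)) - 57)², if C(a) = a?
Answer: 7744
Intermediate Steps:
w(H, j) = -16 + H + j
(w(-18, C(3)) - 57)² = ((-16 - 18 + 3) - 57)² = (-31 - 57)² = (-88)² = 7744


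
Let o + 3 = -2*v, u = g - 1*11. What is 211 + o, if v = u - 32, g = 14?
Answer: 266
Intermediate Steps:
u = 3 (u = 14 - 1*11 = 14 - 11 = 3)
v = -29 (v = 3 - 32 = -29)
o = 55 (o = -3 - 2*(-29) = -3 + 58 = 55)
211 + o = 211 + 55 = 266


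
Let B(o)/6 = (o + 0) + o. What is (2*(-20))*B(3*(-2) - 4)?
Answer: 4800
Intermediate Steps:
B(o) = 12*o (B(o) = 6*((o + 0) + o) = 6*(o + o) = 6*(2*o) = 12*o)
(2*(-20))*B(3*(-2) - 4) = (2*(-20))*(12*(3*(-2) - 4)) = -480*(-6 - 4) = -480*(-10) = -40*(-120) = 4800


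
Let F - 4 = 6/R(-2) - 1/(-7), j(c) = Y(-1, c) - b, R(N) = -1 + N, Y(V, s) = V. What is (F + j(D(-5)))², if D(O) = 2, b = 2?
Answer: 36/49 ≈ 0.73469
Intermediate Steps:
j(c) = -3 (j(c) = -1 - 1*2 = -1 - 2 = -3)
F = 15/7 (F = 4 + (6/(-1 - 2) - 1/(-7)) = 4 + (6/(-3) - 1*(-⅐)) = 4 + (6*(-⅓) + ⅐) = 4 + (-2 + ⅐) = 4 - 13/7 = 15/7 ≈ 2.1429)
(F + j(D(-5)))² = (15/7 - 3)² = (-6/7)² = 36/49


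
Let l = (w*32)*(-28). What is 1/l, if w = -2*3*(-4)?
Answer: -1/21504 ≈ -4.6503e-5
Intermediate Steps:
w = 24 (w = -6*(-4) = 24)
l = -21504 (l = (24*32)*(-28) = 768*(-28) = -21504)
1/l = 1/(-21504) = -1/21504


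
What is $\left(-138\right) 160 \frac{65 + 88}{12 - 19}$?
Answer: $\frac{3378240}{7} \approx 4.8261 \cdot 10^{5}$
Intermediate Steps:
$\left(-138\right) 160 \frac{65 + 88}{12 - 19} = - 22080 \frac{153}{-7} = - 22080 \cdot 153 \left(- \frac{1}{7}\right) = \left(-22080\right) \left(- \frac{153}{7}\right) = \frac{3378240}{7}$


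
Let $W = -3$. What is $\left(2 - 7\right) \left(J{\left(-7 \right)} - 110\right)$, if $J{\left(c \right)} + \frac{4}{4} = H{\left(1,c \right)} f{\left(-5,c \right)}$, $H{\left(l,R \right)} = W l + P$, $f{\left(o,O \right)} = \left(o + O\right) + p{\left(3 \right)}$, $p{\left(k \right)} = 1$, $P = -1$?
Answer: $335$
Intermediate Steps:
$f{\left(o,O \right)} = 1 + O + o$ ($f{\left(o,O \right)} = \left(o + O\right) + 1 = \left(O + o\right) + 1 = 1 + O + o$)
$H{\left(l,R \right)} = -1 - 3 l$ ($H{\left(l,R \right)} = - 3 l - 1 = -1 - 3 l$)
$J{\left(c \right)} = 15 - 4 c$ ($J{\left(c \right)} = -1 + \left(-1 - 3\right) \left(1 + c - 5\right) = -1 + \left(-1 - 3\right) \left(-4 + c\right) = -1 - 4 \left(-4 + c\right) = -1 - \left(-16 + 4 c\right) = 15 - 4 c$)
$\left(2 - 7\right) \left(J{\left(-7 \right)} - 110\right) = \left(2 - 7\right) \left(\left(15 - -28\right) - 110\right) = - 5 \left(\left(15 + 28\right) - 110\right) = - 5 \left(43 - 110\right) = \left(-5\right) \left(-67\right) = 335$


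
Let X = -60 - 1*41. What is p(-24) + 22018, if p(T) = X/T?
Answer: 528533/24 ≈ 22022.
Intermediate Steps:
X = -101 (X = -60 - 41 = -101)
p(T) = -101/T
p(-24) + 22018 = -101/(-24) + 22018 = -101*(-1/24) + 22018 = 101/24 + 22018 = 528533/24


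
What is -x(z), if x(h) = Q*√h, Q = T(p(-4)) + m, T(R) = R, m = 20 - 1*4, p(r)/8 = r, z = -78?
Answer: 16*I*√78 ≈ 141.31*I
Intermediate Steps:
p(r) = 8*r
m = 16 (m = 20 - 4 = 16)
Q = -16 (Q = 8*(-4) + 16 = -32 + 16 = -16)
x(h) = -16*√h
-x(z) = -(-16)*√(-78) = -(-16)*I*√78 = 16*I*√78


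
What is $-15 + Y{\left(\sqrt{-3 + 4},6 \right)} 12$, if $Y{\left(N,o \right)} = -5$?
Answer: $-75$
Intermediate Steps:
$-15 + Y{\left(\sqrt{-3 + 4},6 \right)} 12 = -15 - 60 = -75$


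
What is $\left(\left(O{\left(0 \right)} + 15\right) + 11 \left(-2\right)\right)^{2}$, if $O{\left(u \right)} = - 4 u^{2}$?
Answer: $49$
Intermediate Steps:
$\left(\left(O{\left(0 \right)} + 15\right) + 11 \left(-2\right)\right)^{2} = \left(\left(- 4 \cdot 0^{2} + 15\right) + 11 \left(-2\right)\right)^{2} = \left(\left(\left(-4\right) 0 + 15\right) - 22\right)^{2} = \left(\left(0 + 15\right) - 22\right)^{2} = \left(15 - 22\right)^{2} = \left(-7\right)^{2} = 49$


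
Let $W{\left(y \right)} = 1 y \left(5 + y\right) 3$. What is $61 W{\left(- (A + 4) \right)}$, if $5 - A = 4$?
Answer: $0$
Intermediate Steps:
$A = 1$ ($A = 5 - 4 = 1$)
$W{\left(y \right)} = 3 y \left(5 + y\right)$ ($W{\left(y \right)} = y \left(5 + y\right) 3 = 3 y \left(5 + y\right)$)
$61 W{\left(- (A + 4) \right)} = 61 \cdot 3 \left(- (1 + 4)\right) \left(5 - \left(1 + 4\right)\right) = 61 \cdot 3 \left(\left(-1\right) 5\right) \left(5 - 5\right) = 61 \cdot 3 \left(-5\right) \left(5 - 5\right) = 61 \cdot 3 \left(-5\right) 0 = 61 \cdot 0 = 0$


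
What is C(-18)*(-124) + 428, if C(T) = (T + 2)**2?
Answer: -31316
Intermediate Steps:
C(T) = (2 + T)**2
C(-18)*(-124) + 428 = (2 - 18)**2*(-124) + 428 = (-16)**2*(-124) + 428 = 256*(-124) + 428 = -31744 + 428 = -31316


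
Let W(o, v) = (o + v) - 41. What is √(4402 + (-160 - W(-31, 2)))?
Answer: 14*√22 ≈ 65.666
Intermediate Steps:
W(o, v) = -41 + o + v
√(4402 + (-160 - W(-31, 2))) = √(4402 + (-160 - (-41 - 31 + 2))) = √(4402 + (-160 - 1*(-70))) = √(4402 + (-160 + 70)) = √(4402 - 90) = √4312 = 14*√22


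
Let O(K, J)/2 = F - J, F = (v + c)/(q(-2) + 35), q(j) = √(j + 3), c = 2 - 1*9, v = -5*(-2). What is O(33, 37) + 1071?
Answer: 5983/6 ≈ 997.17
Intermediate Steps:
v = 10
c = -7 (c = 2 - 9 = -7)
q(j) = √(3 + j)
F = 1/12 (F = (10 - 7)/(√(3 - 2) + 35) = 3/(√1 + 35) = 3/(1 + 35) = 3/36 = 3*(1/36) = 1/12 ≈ 0.083333)
O(K, J) = ⅙ - 2*J (O(K, J) = 2*(1/12 - J) = ⅙ - 2*J)
O(33, 37) + 1071 = (⅙ - 2*37) + 1071 = (⅙ - 74) + 1071 = -443/6 + 1071 = 5983/6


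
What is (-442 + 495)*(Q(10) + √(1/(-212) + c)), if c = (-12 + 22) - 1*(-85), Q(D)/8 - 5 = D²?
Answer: 44520 + 7*√21783/2 ≈ 45037.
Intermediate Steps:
Q(D) = 40 + 8*D²
c = 95 (c = 10 + 85 = 95)
(-442 + 495)*(Q(10) + √(1/(-212) + c)) = (-442 + 495)*((40 + 8*10²) + √(1/(-212) + 95)) = 53*((40 + 8*100) + √(-1/212 + 95)) = 53*((40 + 800) + √(20139/212)) = 53*(840 + 7*√21783/106) = 44520 + 7*√21783/2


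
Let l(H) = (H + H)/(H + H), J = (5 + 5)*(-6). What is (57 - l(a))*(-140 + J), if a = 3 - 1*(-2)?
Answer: -11200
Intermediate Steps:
a = 5 (a = 3 + 2 = 5)
J = -60 (J = 10*(-6) = -60)
l(H) = 1 (l(H) = (2*H)/((2*H)) = (2*H)*(1/(2*H)) = 1)
(57 - l(a))*(-140 + J) = (57 - 1*1)*(-140 - 60) = (57 - 1)*(-200) = 56*(-200) = -11200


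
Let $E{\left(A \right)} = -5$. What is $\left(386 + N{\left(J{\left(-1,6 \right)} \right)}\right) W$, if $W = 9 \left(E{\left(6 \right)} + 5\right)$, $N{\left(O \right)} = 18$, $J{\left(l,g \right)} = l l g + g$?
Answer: $0$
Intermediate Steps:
$J{\left(l,g \right)} = g + g l^{2}$ ($J{\left(l,g \right)} = l^{2} g + g = g l^{2} + g = g + g l^{2}$)
$W = 0$ ($W = 9 \left(-5 + 5\right) = 9 \cdot 0 = 0$)
$\left(386 + N{\left(J{\left(-1,6 \right)} \right)}\right) W = \left(386 + 18\right) 0 = 404 \cdot 0 = 0$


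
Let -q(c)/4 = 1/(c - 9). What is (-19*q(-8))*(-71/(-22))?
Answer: -2698/187 ≈ -14.428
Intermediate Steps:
q(c) = -4/(-9 + c) (q(c) = -4/(c - 9) = -4/(-9 + c))
(-19*q(-8))*(-71/(-22)) = (-(-76)/(-9 - 8))*(-71/(-22)) = (-(-76)/(-17))*(-71*(-1/22)) = -(-76)*(-1)/17*(71/22) = -19*4/17*(71/22) = -76/17*71/22 = -2698/187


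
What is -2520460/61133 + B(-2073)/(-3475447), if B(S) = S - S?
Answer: -2520460/61133 ≈ -41.229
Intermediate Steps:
B(S) = 0
-2520460/61133 + B(-2073)/(-3475447) = -2520460/61133 + 0/(-3475447) = -2520460*1/61133 + 0*(-1/3475447) = -2520460/61133 + 0 = -2520460/61133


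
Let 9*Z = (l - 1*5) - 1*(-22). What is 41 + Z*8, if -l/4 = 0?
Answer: 505/9 ≈ 56.111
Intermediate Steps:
l = 0 (l = -4*0 = 0)
Z = 17/9 (Z = ((0 - 1*5) - 1*(-22))/9 = ((0 - 5) + 22)/9 = (-5 + 22)/9 = (1/9)*17 = 17/9 ≈ 1.8889)
41 + Z*8 = 41 + (17/9)*8 = 41 + 136/9 = 505/9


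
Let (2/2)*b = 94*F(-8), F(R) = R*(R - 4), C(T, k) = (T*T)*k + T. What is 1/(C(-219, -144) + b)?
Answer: -1/6897579 ≈ -1.4498e-7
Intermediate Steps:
C(T, k) = T + k*T**2 (C(T, k) = T**2*k + T = k*T**2 + T = T + k*T**2)
F(R) = R*(-4 + R)
b = 9024 (b = 94*(-8*(-4 - 8)) = 94*(-8*(-12)) = 94*96 = 9024)
1/(C(-219, -144) + b) = 1/(-219*(1 - 219*(-144)) + 9024) = 1/(-219*(1 + 31536) + 9024) = 1/(-219*31537 + 9024) = 1/(-6906603 + 9024) = 1/(-6897579) = -1/6897579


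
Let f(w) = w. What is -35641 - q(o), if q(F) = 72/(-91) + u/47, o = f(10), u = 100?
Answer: -152442273/4277 ≈ -35642.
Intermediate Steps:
o = 10
q(F) = 5716/4277 (q(F) = 72/(-91) + 100/47 = 72*(-1/91) + 100*(1/47) = -72/91 + 100/47 = 5716/4277)
-35641 - q(o) = -35641 - 1*5716/4277 = -35641 - 5716/4277 = -152442273/4277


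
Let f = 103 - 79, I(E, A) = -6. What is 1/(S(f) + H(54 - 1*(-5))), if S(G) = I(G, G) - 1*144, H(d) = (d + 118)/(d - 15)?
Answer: -44/6423 ≈ -0.0068504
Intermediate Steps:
f = 24
H(d) = (118 + d)/(-15 + d)
S(G) = -150 (S(G) = -6 - 1*144 = -6 - 144 = -150)
1/(S(f) + H(54 - 1*(-5))) = 1/(-150 + (118 + (54 - 1*(-5)))/(-15 + (54 - 1*(-5)))) = 1/(-150 + (118 + (54 + 5))/(-15 + (54 + 5))) = 1/(-150 + (118 + 59)/(-15 + 59)) = 1/(-150 + 177/44) = 1/(-6423/44) = -44/6423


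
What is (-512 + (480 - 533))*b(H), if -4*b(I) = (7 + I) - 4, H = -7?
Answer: -565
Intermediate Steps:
b(I) = -3/4 - I/4 (b(I) = -((7 + I) - 4)/4 = -(3 + I)/4 = -3/4 - I/4)
(-512 + (480 - 533))*b(H) = (-512 + (480 - 533))*(-3/4 - 1/4*(-7)) = (-512 - 53)*(-3/4 + 7/4) = -565*1 = -565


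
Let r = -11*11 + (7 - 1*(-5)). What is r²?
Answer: 11881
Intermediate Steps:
r = -109 (r = -121 + (7 + 5) = -121 + 12 = -109)
r² = (-109)² = 11881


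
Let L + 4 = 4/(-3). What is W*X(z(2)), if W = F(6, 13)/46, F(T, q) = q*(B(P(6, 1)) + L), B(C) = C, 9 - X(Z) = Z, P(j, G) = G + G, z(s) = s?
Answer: -455/69 ≈ -6.5942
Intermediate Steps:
P(j, G) = 2*G
X(Z) = 9 - Z
L = -16/3 (L = -4 + 4/(-3) = -4 + 4*(-⅓) = -4 - 4/3 = -16/3 ≈ -5.3333)
F(T, q) = -10*q/3 (F(T, q) = q*(2*1 - 16/3) = q*(2 - 16/3) = q*(-10/3) = -10*q/3)
W = -65/69 (W = -10/3*13/46 = -130/3*1/46 = -65/69 ≈ -0.94203)
W*X(z(2)) = -65*(9 - 1*2)/69 = -65*(9 - 2)/69 = -65/69*7 = -455/69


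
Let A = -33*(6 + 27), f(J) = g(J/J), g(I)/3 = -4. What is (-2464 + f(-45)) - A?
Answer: -1387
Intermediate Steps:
g(I) = -12 (g(I) = 3*(-4) = -12)
f(J) = -12
A = -1089 (A = -33*33 = -1089)
(-2464 + f(-45)) - A = (-2464 - 12) - 1*(-1089) = -2476 + 1089 = -1387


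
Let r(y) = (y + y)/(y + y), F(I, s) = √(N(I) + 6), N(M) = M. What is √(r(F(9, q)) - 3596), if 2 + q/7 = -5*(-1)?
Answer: I*√3595 ≈ 59.958*I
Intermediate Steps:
q = 21 (q = -14 + 7*(-5*(-1)) = -14 + 7*5 = -14 + 35 = 21)
F(I, s) = √(6 + I) (F(I, s) = √(I + 6) = √(6 + I))
r(y) = 1 (r(y) = (2*y)/((2*y)) = (2*y)*(1/(2*y)) = 1)
√(r(F(9, q)) - 3596) = √(1 - 3596) = √(-3595) = I*√3595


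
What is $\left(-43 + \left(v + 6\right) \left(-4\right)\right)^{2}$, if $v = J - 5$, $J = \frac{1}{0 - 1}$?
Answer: $1849$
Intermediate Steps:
$J = -1$ ($J = \frac{1}{-1} = -1$)
$v = -6$ ($v = -1 - 5 = -6$)
$\left(-43 + \left(v + 6\right) \left(-4\right)\right)^{2} = \left(-43 + \left(-6 + 6\right) \left(-4\right)\right)^{2} = \left(-43 + 0 \left(-4\right)\right)^{2} = \left(-43 + 0\right)^{2} = \left(-43\right)^{2} = 1849$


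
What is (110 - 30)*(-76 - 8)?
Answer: -6720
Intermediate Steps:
(110 - 30)*(-76 - 8) = 80*(-84) = -6720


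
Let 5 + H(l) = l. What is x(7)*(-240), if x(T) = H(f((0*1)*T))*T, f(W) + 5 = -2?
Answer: 20160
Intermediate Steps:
f(W) = -7 (f(W) = -5 - 2 = -7)
H(l) = -5 + l
x(T) = -12*T (x(T) = (-5 - 7)*T = -12*T)
x(7)*(-240) = -12*7*(-240) = -84*(-240) = 20160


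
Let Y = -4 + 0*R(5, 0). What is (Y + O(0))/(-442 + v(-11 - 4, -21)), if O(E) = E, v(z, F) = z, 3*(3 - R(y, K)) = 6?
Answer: 4/457 ≈ 0.0087527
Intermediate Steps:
R(y, K) = 1 (R(y, K) = 3 - ⅓*6 = 3 - 2 = 1)
Y = -4 (Y = -4 + 0*1 = -4 + 0 = -4)
(Y + O(0))/(-442 + v(-11 - 4, -21)) = (-4 + 0)/(-442 + (-11 - 4)) = -4/(-442 - 15) = -4/(-457) = -4*(-1/457) = 4/457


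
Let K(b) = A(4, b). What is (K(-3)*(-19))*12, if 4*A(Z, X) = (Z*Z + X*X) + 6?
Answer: -1767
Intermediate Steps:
A(Z, X) = 3/2 + X²/4 + Z²/4 (A(Z, X) = ((Z*Z + X*X) + 6)/4 = ((Z² + X²) + 6)/4 = ((X² + Z²) + 6)/4 = (6 + X² + Z²)/4 = 3/2 + X²/4 + Z²/4)
K(b) = 11/2 + b²/4 (K(b) = 3/2 + b²/4 + (¼)*4² = 3/2 + b²/4 + (¼)*16 = 3/2 + b²/4 + 4 = 11/2 + b²/4)
(K(-3)*(-19))*12 = ((11/2 + (¼)*(-3)²)*(-19))*12 = ((11/2 + (¼)*9)*(-19))*12 = ((11/2 + 9/4)*(-19))*12 = ((31/4)*(-19))*12 = -589/4*12 = -1767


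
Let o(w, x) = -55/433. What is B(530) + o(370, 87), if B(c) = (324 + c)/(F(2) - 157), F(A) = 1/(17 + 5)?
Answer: -8325119/1495149 ≈ -5.5681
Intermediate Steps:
F(A) = 1/22
B(c) = -2376/1151 - 22*c/3453 (B(c) = (324 + c)/(1/22 - 157) = (324 + c)/(-3453/22) = (324 + c)*(-22/3453) = -2376/1151 - 22*c/3453)
o(w, x) = -55/433 (o(w, x) = -55*1/433 = -55/433)
B(530) + o(370, 87) = (-2376/1151 - 22/3453*530) - 55/433 = (-2376/1151 - 11660/3453) - 55/433 = -18788/3453 - 55/433 = -8325119/1495149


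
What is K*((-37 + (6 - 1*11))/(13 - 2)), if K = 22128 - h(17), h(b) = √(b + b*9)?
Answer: -929376/11 + 42*√170/11 ≈ -84439.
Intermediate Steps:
h(b) = √10*√b (h(b) = √(b + 9*b) = √(10*b) = √10*√b)
K = 22128 - √170 (K = 22128 - √10*√17 = 22128 - √170 ≈ 22115.)
K*((-37 + (6 - 1*11))/(13 - 2)) = (22128 - √170)*((-37 + (6 - 1*11))/(13 - 2)) = (22128 - √170)*((-37 + (6 - 11))/11) = (22128 - √170)*((-37 - 5)*(1/11)) = (22128 - √170)*(-42*1/11) = (22128 - √170)*(-42/11) = -929376/11 + 42*√170/11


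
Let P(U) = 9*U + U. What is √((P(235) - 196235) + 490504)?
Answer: √296619 ≈ 544.63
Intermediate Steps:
P(U) = 10*U
√((P(235) - 196235) + 490504) = √((10*235 - 196235) + 490504) = √((2350 - 196235) + 490504) = √(-193885 + 490504) = √296619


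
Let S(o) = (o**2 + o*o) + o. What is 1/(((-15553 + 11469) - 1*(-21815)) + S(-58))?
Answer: 1/24401 ≈ 4.0982e-5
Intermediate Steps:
S(o) = o + 2*o**2 (S(o) = (o**2 + o**2) + o = 2*o**2 + o = o + 2*o**2)
1/(((-15553 + 11469) - 1*(-21815)) + S(-58)) = 1/(((-15553 + 11469) - 1*(-21815)) - 58*(1 + 2*(-58))) = 1/((-4084 + 21815) - 58*(1 - 116)) = 1/(17731 - 58*(-115)) = 1/(17731 + 6670) = 1/24401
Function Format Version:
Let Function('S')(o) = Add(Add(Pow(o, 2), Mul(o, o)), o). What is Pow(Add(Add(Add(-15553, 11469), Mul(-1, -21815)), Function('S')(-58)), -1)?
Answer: Rational(1, 24401) ≈ 4.0982e-5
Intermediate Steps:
Function('S')(o) = Add(o, Mul(2, Pow(o, 2))) (Function('S')(o) = Add(Add(Pow(o, 2), Pow(o, 2)), o) = Add(Mul(2, Pow(o, 2)), o) = Add(o, Mul(2, Pow(o, 2))))
Pow(Add(Add(Add(-15553, 11469), Mul(-1, -21815)), Function('S')(-58)), -1) = Pow(Add(Add(Add(-15553, 11469), Mul(-1, -21815)), Mul(-58, Add(1, Mul(2, -58)))), -1) = Pow(Add(Add(-4084, 21815), Mul(-58, Add(1, -116))), -1) = Pow(Add(17731, Mul(-58, -115)), -1) = Pow(Add(17731, 6670), -1) = Pow(24401, -1) = Rational(1, 24401)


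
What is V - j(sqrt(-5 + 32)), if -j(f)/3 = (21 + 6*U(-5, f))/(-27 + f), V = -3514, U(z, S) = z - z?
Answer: -91427/26 - 7*sqrt(3)/26 ≈ -3516.9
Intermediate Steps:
U(z, S) = 0
j(f) = -63/(-27 + f) (j(f) = -3*(21 + 6*0)/(-27 + f) = -3*(21 + 0)/(-27 + f) = -63/(-27 + f))
V - j(sqrt(-5 + 32)) = -3514 - (-63)/(-27 + sqrt(-5 + 32)) = -3514 - (-63)/(-27 + sqrt(27)) = -3514 - (-63)/(-27 + 3*sqrt(3)) = -3514 + 63/(-27 + 3*sqrt(3))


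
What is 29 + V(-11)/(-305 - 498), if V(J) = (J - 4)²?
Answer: 23062/803 ≈ 28.720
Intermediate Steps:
V(J) = (-4 + J)²
29 + V(-11)/(-305 - 498) = 29 + (-4 - 11)²/(-305 - 498) = 29 + (-15)²/(-803) = 29 - 1/803*225 = 29 - 225/803 = 23062/803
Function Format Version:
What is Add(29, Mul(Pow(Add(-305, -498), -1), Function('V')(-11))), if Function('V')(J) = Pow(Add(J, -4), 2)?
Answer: Rational(23062, 803) ≈ 28.720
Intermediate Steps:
Function('V')(J) = Pow(Add(-4, J), 2)
Add(29, Mul(Pow(Add(-305, -498), -1), Function('V')(-11))) = Add(29, Mul(Pow(Add(-305, -498), -1), Pow(Add(-4, -11), 2))) = Add(29, Mul(Pow(-803, -1), Pow(-15, 2))) = Add(29, Mul(Rational(-1, 803), 225)) = Add(29, Rational(-225, 803)) = Rational(23062, 803)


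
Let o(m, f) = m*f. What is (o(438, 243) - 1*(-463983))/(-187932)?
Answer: -190139/62644 ≈ -3.0352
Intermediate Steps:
o(m, f) = f*m
(o(438, 243) - 1*(-463983))/(-187932) = (243*438 - 1*(-463983))/(-187932) = (106434 + 463983)*(-1/187932) = 570417*(-1/187932) = -190139/62644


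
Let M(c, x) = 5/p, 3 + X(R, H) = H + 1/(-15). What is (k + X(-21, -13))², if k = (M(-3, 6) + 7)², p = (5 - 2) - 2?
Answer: 3682561/225 ≈ 16367.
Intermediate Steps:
p = 1 (p = 3 - 2 = 1)
X(R, H) = -46/15 + H (X(R, H) = -3 + (H + 1/(-15)) = -3 + (H - 1/15) = -3 + (-1/15 + H) = -46/15 + H)
M(c, x) = 5 (M(c, x) = 5/1 = 5*1 = 5)
k = 144 (k = (5 + 7)² = 12² = 144)
(k + X(-21, -13))² = (144 + (-46/15 - 13))² = (144 - 241/15)² = (1919/15)² = 3682561/225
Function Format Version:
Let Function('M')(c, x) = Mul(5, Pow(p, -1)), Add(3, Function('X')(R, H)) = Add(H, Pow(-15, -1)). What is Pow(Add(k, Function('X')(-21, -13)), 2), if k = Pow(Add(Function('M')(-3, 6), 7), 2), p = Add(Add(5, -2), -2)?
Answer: Rational(3682561, 225) ≈ 16367.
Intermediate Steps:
p = 1 (p = Add(3, -2) = 1)
Function('X')(R, H) = Add(Rational(-46, 15), H) (Function('X')(R, H) = Add(-3, Add(H, Pow(-15, -1))) = Add(-3, Add(H, Rational(-1, 15))) = Add(-3, Add(Rational(-1, 15), H)) = Add(Rational(-46, 15), H))
Function('M')(c, x) = 5 (Function('M')(c, x) = Mul(5, Pow(1, -1)) = Mul(5, 1) = 5)
k = 144 (k = Pow(Add(5, 7), 2) = Pow(12, 2) = 144)
Pow(Add(k, Function('X')(-21, -13)), 2) = Pow(Add(144, Add(Rational(-46, 15), -13)), 2) = Pow(Add(144, Rational(-241, 15)), 2) = Pow(Rational(1919, 15), 2) = Rational(3682561, 225)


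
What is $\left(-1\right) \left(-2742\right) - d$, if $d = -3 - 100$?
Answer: $2845$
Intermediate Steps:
$d = -103$ ($d = -3 - 100 = -103$)
$\left(-1\right) \left(-2742\right) - d = \left(-1\right) \left(-2742\right) - -103 = 2742 + 103 = 2845$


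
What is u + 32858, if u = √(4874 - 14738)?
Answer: 32858 + 6*I*√274 ≈ 32858.0 + 99.318*I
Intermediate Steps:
u = 6*I*√274 (u = √(-9864) = 6*I*√274 ≈ 99.318*I)
u + 32858 = 6*I*√274 + 32858 = 32858 + 6*I*√274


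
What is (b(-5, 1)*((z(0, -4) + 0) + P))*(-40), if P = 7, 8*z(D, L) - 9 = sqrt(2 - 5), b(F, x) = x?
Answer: -325 - 5*I*sqrt(3) ≈ -325.0 - 8.6602*I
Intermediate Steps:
z(D, L) = 9/8 + I*sqrt(3)/8 (z(D, L) = 9/8 + sqrt(2 - 5)/8 = 9/8 + sqrt(-3)/8 = 9/8 + (I*sqrt(3))/8 = 9/8 + I*sqrt(3)/8)
(b(-5, 1)*((z(0, -4) + 0) + P))*(-40) = (1*(((9/8 + I*sqrt(3)/8) + 0) + 7))*(-40) = (1*((9/8 + I*sqrt(3)/8) + 7))*(-40) = (1*(65/8 + I*sqrt(3)/8))*(-40) = (65/8 + I*sqrt(3)/8)*(-40) = -325 - 5*I*sqrt(3)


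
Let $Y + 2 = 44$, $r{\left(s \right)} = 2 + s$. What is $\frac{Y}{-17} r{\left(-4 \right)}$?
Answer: $\frac{84}{17} \approx 4.9412$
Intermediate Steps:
$Y = 42$ ($Y = -2 + 44 = 42$)
$\frac{Y}{-17} r{\left(-4 \right)} = \frac{42}{-17} \left(2 - 4\right) = 42 \left(- \frac{1}{17}\right) \left(-2\right) = \left(- \frac{42}{17}\right) \left(-2\right) = \frac{84}{17}$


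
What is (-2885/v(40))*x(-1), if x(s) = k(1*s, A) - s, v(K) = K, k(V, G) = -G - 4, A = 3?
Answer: 1731/4 ≈ 432.75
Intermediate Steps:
k(V, G) = -4 - G
x(s) = -7 - s (x(s) = (-4 - 1*3) - s = (-4 - 3) - s = -7 - s)
(-2885/v(40))*x(-1) = (-2885/40)*(-7 - 1*(-1)) = (-2885*1/40)*(-7 + 1) = -577/8*(-6) = 1731/4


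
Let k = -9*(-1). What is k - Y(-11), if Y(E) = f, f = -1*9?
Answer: 18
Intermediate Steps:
k = 9
f = -9
Y(E) = -9
k - Y(-11) = 9 - 1*(-9) = 9 + 9 = 18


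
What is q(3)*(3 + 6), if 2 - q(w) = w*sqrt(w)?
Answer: 18 - 27*sqrt(3) ≈ -28.765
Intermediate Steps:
q(w) = 2 - w**(3/2) (q(w) = 2 - w*sqrt(w) = 2 - w**(3/2))
q(3)*(3 + 6) = (2 - 3**(3/2))*(3 + 6) = (2 - 3*sqrt(3))*9 = 18 - 27*sqrt(3)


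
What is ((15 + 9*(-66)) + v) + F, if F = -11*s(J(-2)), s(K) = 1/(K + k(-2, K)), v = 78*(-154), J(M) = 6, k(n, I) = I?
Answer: -151103/12 ≈ -12592.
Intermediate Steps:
v = -12012
s(K) = 1/(2*K) (s(K) = 1/(K + K) = 1/(2*K))
F = -11/12 (F = -11/(2*6) = -11*1/12 = -11/12 ≈ -0.91667)
((15 + 9*(-66)) + v) + F = ((15 + 9*(-66)) - 12012) - 11/12 = ((15 - 594) - 12012) - 11/12 = (-579 - 12012) - 11/12 = -12591 - 11/12 = -151103/12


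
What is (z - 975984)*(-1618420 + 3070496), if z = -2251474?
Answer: -4686514302808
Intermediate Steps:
(z - 975984)*(-1618420 + 3070496) = (-2251474 - 975984)*(-1618420 + 3070496) = -3227458*1452076 = -4686514302808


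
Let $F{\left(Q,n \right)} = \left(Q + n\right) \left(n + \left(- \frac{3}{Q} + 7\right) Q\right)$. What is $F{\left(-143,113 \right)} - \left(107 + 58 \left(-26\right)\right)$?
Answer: $28131$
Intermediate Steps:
$F{\left(Q,n \right)} = \left(Q + n\right) \left(n + Q \left(7 - \frac{3}{Q}\right)\right)$ ($F{\left(Q,n \right)} = \left(Q + n\right) \left(n + \left(7 - \frac{3}{Q}\right) Q\right) = \left(Q + n\right) \left(n + Q \left(7 - \frac{3}{Q}\right)\right)$)
$F{\left(-143,113 \right)} - \left(107 + 58 \left(-26\right)\right) = \left(113^{2} - -429 - 339 + 7 \left(-143\right)^{2} + 8 \left(-143\right) 113\right) - \left(107 + 58 \left(-26\right)\right) = \left(12769 + 429 - 339 + 7 \cdot 20449 - 129272\right) - \left(107 - 1508\right) = \left(12769 + 429 - 339 + 143143 - 129272\right) - -1401 = 26730 + 1401 = 28131$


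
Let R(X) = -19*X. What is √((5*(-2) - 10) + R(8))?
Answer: 2*I*√43 ≈ 13.115*I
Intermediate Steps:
√((5*(-2) - 10) + R(8)) = √((5*(-2) - 10) - 19*8) = √((-10 - 10) - 152) = √(-20 - 152) = √(-172) = 2*I*√43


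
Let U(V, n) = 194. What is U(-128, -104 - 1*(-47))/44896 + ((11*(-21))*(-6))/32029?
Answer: 34219741/718986992 ≈ 0.047594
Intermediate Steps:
U(-128, -104 - 1*(-47))/44896 + ((11*(-21))*(-6))/32029 = 194/44896 + ((11*(-21))*(-6))/32029 = 194*(1/44896) - 231*(-6)*(1/32029) = 97/22448 + 1386*(1/32029) = 97/22448 + 1386/32029 = 34219741/718986992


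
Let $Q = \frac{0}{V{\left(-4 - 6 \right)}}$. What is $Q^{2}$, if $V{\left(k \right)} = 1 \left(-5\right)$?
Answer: $0$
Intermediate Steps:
$V{\left(k \right)} = -5$
$Q = 0$ ($Q = \frac{0}{-5} = 0 \left(- \frac{1}{5}\right) = 0$)
$Q^{2} = 0^{2} = 0$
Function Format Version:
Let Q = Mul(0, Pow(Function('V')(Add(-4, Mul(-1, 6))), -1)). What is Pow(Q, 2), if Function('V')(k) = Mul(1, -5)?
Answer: 0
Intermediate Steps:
Function('V')(k) = -5
Q = 0 (Q = Mul(0, Pow(-5, -1)) = Mul(0, Rational(-1, 5)) = 0)
Pow(Q, 2) = Pow(0, 2) = 0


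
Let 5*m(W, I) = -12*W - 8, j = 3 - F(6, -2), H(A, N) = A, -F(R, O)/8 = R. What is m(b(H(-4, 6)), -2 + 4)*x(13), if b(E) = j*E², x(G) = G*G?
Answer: -331240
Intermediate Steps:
F(R, O) = -8*R
x(G) = G²
j = 51 (j = 3 - (-8)*6 = 3 - 1*(-48) = 3 + 48 = 51)
b(E) = 51*E²
m(W, I) = -8/5 - 12*W/5 (m(W, I) = (-12*W - 8)/5 = (-8 - 12*W)/5 = -8/5 - 12*W/5)
m(b(H(-4, 6)), -2 + 4)*x(13) = (-8/5 - 612*(-4)²/5)*13² = (-8/5 - 612*16/5)*169 = (-8/5 - 12/5*816)*169 = (-8/5 - 9792/5)*169 = -1960*169 = -331240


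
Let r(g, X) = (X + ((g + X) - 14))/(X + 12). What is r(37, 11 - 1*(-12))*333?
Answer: 22977/35 ≈ 656.49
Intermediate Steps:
r(g, X) = (-14 + g + 2*X)/(12 + X) (r(g, X) = (X + ((X + g) - 14))/(12 + X) = (X + (-14 + X + g))/(12 + X) = (-14 + g + 2*X)/(12 + X))
r(37, 11 - 1*(-12))*333 = ((-14 + 37 + 2*(11 - 1*(-12)))/(12 + (11 - 1*(-12))))*333 = ((-14 + 37 + 2*(11 + 12))/(12 + (11 + 12)))*333 = ((-14 + 37 + 2*23)/(12 + 23))*333 = ((-14 + 37 + 46)/35)*333 = ((1/35)*69)*333 = (69/35)*333 = 22977/35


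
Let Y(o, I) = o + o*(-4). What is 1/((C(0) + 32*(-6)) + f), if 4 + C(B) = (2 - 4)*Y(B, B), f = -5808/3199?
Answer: -3199/632812 ≈ -0.0050552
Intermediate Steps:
f = -5808/3199 (f = -5808*1/3199 = -5808/3199 ≈ -1.8156)
Y(o, I) = -3*o (Y(o, I) = o - 4*o = -3*o)
C(B) = -4 + 6*B (C(B) = -4 + (2 - 4)*(-3*B) = -4 - (-6)*B = -4 + 6*B)
1/((C(0) + 32*(-6)) + f) = 1/(((-4 + 6*0) + 32*(-6)) - 5808/3199) = 1/(((-4 + 0) - 192) - 5808/3199) = 1/((-4 - 192) - 5808/3199) = 1/(-196 - 5808/3199) = 1/(-632812/3199) = -3199/632812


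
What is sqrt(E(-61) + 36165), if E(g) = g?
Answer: 2*sqrt(9026) ≈ 190.01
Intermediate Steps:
sqrt(E(-61) + 36165) = sqrt(-61 + 36165) = sqrt(36104) = 2*sqrt(9026)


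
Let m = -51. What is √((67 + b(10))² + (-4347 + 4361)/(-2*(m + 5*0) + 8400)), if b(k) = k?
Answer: √107142994686/4251 ≈ 77.000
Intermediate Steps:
√((67 + b(10))² + (-4347 + 4361)/(-2*(m + 5*0) + 8400)) = √((67 + 10)² + (-4347 + 4361)/(-2*(-51 + 5*0) + 8400)) = √(77² + 14/(-2*(-51 + 0) + 8400)) = √(5929 + 14/(-2*(-51) + 8400)) = √(5929 + 14/(102 + 8400)) = √(5929 + 14/8502) = √(5929 + 14*(1/8502)) = √(5929 + 7/4251) = √(25204186/4251) = √107142994686/4251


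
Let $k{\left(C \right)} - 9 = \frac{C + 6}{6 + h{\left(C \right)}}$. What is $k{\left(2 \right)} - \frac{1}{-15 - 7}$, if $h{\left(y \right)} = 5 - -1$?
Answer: $\frac{641}{66} \approx 9.7121$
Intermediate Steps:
$h{\left(y \right)} = 6$ ($h{\left(y \right)} = 5 + 1 = 6$)
$k{\left(C \right)} = \frac{19}{2} + \frac{C}{12}$ ($k{\left(C \right)} = 9 + \frac{C + 6}{6 + 6} = 9 + \frac{6 + C}{12} = 9 + \left(6 + C\right) \frac{1}{12} = 9 + \left(\frac{1}{2} + \frac{C}{12}\right) = \frac{19}{2} + \frac{C}{12}$)
$k{\left(2 \right)} - \frac{1}{-15 - 7} = \left(\frac{19}{2} + \frac{1}{12} \cdot 2\right) - \frac{1}{-15 - 7} = \left(\frac{19}{2} + \frac{1}{6}\right) - \frac{1}{-22} = \frac{29}{3} - - \frac{1}{22} = \frac{29}{3} + \frac{1}{22} = \frac{641}{66}$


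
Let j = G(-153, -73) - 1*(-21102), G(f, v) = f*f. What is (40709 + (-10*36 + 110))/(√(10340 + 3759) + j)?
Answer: 1800870549/1981215022 - 40459*√14099/1981215022 ≈ 0.90655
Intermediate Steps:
G(f, v) = f²
j = 44511 (j = (-153)² - 1*(-21102) = 23409 + 21102 = 44511)
(40709 + (-10*36 + 110))/(√(10340 + 3759) + j) = (40709 + (-10*36 + 110))/(√(10340 + 3759) + 44511) = (40709 + (-360 + 110))/(√14099 + 44511) = (40709 - 250)/(44511 + √14099) = 40459/(44511 + √14099)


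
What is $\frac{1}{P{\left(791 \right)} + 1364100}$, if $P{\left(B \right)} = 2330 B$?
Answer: $\frac{1}{3207130} \approx 3.1181 \cdot 10^{-7}$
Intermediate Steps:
$\frac{1}{P{\left(791 \right)} + 1364100} = \frac{1}{2330 \cdot 791 + 1364100} = \frac{1}{1843030 + 1364100} = \frac{1}{3207130}$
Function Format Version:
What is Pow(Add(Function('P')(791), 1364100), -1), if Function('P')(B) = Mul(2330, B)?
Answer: Rational(1, 3207130) ≈ 3.1181e-7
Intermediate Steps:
Pow(Add(Function('P')(791), 1364100), -1) = Pow(Add(Mul(2330, 791), 1364100), -1) = Pow(Add(1843030, 1364100), -1) = Pow(3207130, -1) = Rational(1, 3207130)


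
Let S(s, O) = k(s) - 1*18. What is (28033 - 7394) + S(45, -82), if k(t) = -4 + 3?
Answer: 20620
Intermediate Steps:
k(t) = -1
S(s, O) = -19 (S(s, O) = -1 - 1*18 = -1 - 18 = -19)
(28033 - 7394) + S(45, -82) = (28033 - 7394) - 19 = 20639 - 19 = 20620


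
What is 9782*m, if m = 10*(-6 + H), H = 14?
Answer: 782560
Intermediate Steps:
m = 80 (m = 10*(-6 + 14) = 10*8 = 80)
9782*m = 9782*80 = 782560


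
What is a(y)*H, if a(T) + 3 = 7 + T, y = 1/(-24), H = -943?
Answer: -89585/24 ≈ -3732.7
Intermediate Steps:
y = -1/24 ≈ -0.041667
a(T) = 4 + T (a(T) = -3 + (7 + T) = 4 + T)
a(y)*H = (4 - 1/24)*(-943) = (95/24)*(-943) = -89585/24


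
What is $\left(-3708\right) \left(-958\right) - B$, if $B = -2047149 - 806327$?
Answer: $6405740$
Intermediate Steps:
$B = -2853476$ ($B = -2047149 - 806327 = -2853476$)
$\left(-3708\right) \left(-958\right) - B = \left(-3708\right) \left(-958\right) - -2853476 = 3552264 + 2853476 = 6405740$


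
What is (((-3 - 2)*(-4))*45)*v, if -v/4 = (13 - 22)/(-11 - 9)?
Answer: -1620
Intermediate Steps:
v = -9/5 (v = -4*(13 - 22)/(-11 - 9) = -(-36)/(-20) = -(-36)*(-1)/20 = -4*9/20 = -9/5 ≈ -1.8000)
(((-3 - 2)*(-4))*45)*v = (((-3 - 2)*(-4))*45)*(-9/5) = (-5*(-4)*45)*(-9/5) = (20*45)*(-9/5) = 900*(-9/5) = -1620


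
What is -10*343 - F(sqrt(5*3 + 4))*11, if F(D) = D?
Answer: -3430 - 11*sqrt(19) ≈ -3477.9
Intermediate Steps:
-10*343 - F(sqrt(5*3 + 4))*11 = -10*343 - sqrt(5*3 + 4)*11 = -3430 - sqrt(15 + 4)*11 = -3430 - sqrt(19)*11 = -3430 - 11*sqrt(19)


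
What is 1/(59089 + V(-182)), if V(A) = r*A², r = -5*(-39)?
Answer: 1/6518269 ≈ 1.5341e-7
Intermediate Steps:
r = 195
V(A) = 195*A²
1/(59089 + V(-182)) = 1/(59089 + 195*(-182)²) = 1/(59089 + 195*33124) = 1/(59089 + 6459180) = 1/6518269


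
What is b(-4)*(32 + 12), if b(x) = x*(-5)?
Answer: 880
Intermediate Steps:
b(x) = -5*x
b(-4)*(32 + 12) = (-5*(-4))*(32 + 12) = 20*44 = 880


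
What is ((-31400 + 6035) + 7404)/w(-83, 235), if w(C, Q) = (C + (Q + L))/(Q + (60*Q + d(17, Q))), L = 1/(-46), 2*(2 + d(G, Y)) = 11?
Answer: -11846554731/6991 ≈ -1.6945e+6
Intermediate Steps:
d(G, Y) = 7/2 (d(G, Y) = -2 + (1/2)*11 = -2 + 11/2 = 7/2)
L = -1/46 ≈ -0.021739
w(C, Q) = (-1/46 + C + Q)/(7/2 + 61*Q) (w(C, Q) = (C + (Q - 1/46))/(Q + (60*Q + 7/2)) = (C + (-1/46 + Q))/(Q + (7/2 + 60*Q)) = (-1/46 + C + Q)/(7/2 + 61*Q))
((-31400 + 6035) + 7404)/w(-83, 235) = ((-31400 + 6035) + 7404)/(((-1 + 46*(-83) + 46*235)/(23*(7 + 122*235)))) = (-25365 + 7404)/(((-1 - 3818 + 10810)/(23*(7 + 28670)))) = -17961/((1/23)*6991/28677) = -17961/((1/23)*(1/28677)*6991) = -17961/6991/659571 = -17961*659571/6991 = -11846554731/6991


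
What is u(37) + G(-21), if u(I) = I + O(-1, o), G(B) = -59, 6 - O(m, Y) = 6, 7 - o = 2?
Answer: -22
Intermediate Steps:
o = 5 (o = 7 - 1*2 = 7 - 2 = 5)
O(m, Y) = 0 (O(m, Y) = 6 - 1*6 = 6 - 6 = 0)
u(I) = I (u(I) = I + 0 = I)
u(37) + G(-21) = 37 - 59 = -22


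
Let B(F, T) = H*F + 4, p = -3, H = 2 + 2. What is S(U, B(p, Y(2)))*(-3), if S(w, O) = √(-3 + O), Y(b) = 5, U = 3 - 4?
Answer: -3*I*√11 ≈ -9.9499*I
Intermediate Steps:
U = -1
H = 4
B(F, T) = 4 + 4*F (B(F, T) = 4*F + 4 = 4 + 4*F)
S(U, B(p, Y(2)))*(-3) = √(-3 + (4 + 4*(-3)))*(-3) = √(-3 + (4 - 12))*(-3) = √(-3 - 8)*(-3) = √(-11)*(-3) = (I*√11)*(-3) = -3*I*√11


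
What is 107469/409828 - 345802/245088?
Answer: -389797229/339337584 ≈ -1.1487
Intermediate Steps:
107469/409828 - 345802/245088 = 107469*(1/409828) - 345802*1/245088 = 107469/409828 - 4673/3312 = -389797229/339337584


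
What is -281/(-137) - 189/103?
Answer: 3050/14111 ≈ 0.21614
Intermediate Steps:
-281/(-137) - 189/103 = -281*(-1/137) - 189*1/103 = 281/137 - 189/103 = 3050/14111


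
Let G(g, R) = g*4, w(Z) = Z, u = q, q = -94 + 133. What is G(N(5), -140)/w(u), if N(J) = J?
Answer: 20/39 ≈ 0.51282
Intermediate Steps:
q = 39
u = 39
G(g, R) = 4*g
G(N(5), -140)/w(u) = (4*5)/39 = 20*(1/39) = 20/39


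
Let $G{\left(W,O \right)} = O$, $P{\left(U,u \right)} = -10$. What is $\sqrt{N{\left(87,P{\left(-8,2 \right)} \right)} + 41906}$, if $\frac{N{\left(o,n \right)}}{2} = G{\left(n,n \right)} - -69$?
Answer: $2 \sqrt{10506} \approx 205.0$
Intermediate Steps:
$N{\left(o,n \right)} = 138 + 2 n$ ($N{\left(o,n \right)} = 2 \left(n - -69\right) = 2 \left(n + 69\right) = 2 \left(69 + n\right) = 138 + 2 n$)
$\sqrt{N{\left(87,P{\left(-8,2 \right)} \right)} + 41906} = \sqrt{\left(138 + 2 \left(-10\right)\right) + 41906} = \sqrt{\left(138 - 20\right) + 41906} = \sqrt{118 + 41906} = \sqrt{42024} = 2 \sqrt{10506}$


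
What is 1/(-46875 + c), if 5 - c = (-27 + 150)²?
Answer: -1/61999 ≈ -1.6129e-5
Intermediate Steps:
c = -15124 (c = 5 - (-27 + 150)² = 5 - 1*123² = 5 - 1*15129 = 5 - 15129 = -15124)
1/(-46875 + c) = 1/(-46875 - 15124) = 1/(-61999) = -1/61999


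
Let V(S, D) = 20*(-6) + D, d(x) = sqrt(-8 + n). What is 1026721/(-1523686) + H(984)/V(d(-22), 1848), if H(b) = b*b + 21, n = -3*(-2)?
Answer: 245595989189/438821568 ≈ 559.67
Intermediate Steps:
n = 6
H(b) = 21 + b**2 (H(b) = b**2 + 21 = 21 + b**2)
d(x) = I*sqrt(2) (d(x) = sqrt(-8 + 6) = sqrt(-2) = I*sqrt(2))
V(S, D) = -120 + D
1026721/(-1523686) + H(984)/V(d(-22), 1848) = 1026721/(-1523686) + (21 + 984**2)/(-120 + 1848) = 1026721*(-1/1523686) + (21 + 968256)/1728 = -1026721/1523686 + 968277*(1/1728) = -1026721/1523686 + 322759/576 = 245595989189/438821568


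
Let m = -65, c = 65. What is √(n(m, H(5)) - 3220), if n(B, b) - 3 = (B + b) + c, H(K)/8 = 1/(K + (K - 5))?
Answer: I*√80385/5 ≈ 56.704*I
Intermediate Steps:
H(K) = 8/(-5 + 2*K) (H(K) = 8/(K + (K - 5)) = 8/(K + (-5 + K)) = 8/(-5 + 2*K))
n(B, b) = 68 + B + b (n(B, b) = 3 + ((B + b) + 65) = 3 + (65 + B + b) = 68 + B + b)
√(n(m, H(5)) - 3220) = √((68 - 65 + 8/(-5 + 2*5)) - 3220) = √((68 - 65 + 8/(-5 + 10)) - 3220) = √((68 - 65 + 8/5) - 3220) = √(23/5 - 3220) = √(-16077/5) = I*√80385/5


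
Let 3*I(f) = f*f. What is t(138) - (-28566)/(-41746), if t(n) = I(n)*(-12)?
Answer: -1590035931/20873 ≈ -76177.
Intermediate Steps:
I(f) = f**2/3 (I(f) = (f*f)/3 = f**2/3)
t(n) = -4*n**2 (t(n) = (n**2/3)*(-12) = -4*n**2)
t(138) - (-28566)/(-41746) = -4*138**2 - (-28566)/(-41746) = -4*19044 - (-28566)*(-1)/41746 = -76176 - 1*14283/20873 = -76176 - 14283/20873 = -1590035931/20873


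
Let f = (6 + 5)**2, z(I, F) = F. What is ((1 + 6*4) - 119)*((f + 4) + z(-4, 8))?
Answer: -12502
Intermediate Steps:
f = 121 (f = 11**2 = 121)
((1 + 6*4) - 119)*((f + 4) + z(-4, 8)) = ((1 + 6*4) - 119)*((121 + 4) + 8) = ((1 + 24) - 119)*(125 + 8) = (25 - 119)*133 = -94*133 = -12502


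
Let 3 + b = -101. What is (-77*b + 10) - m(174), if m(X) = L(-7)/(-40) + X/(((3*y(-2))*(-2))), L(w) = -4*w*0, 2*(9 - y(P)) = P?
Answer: 80209/10 ≈ 8020.9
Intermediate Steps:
b = -104 (b = -3 - 101 = -104)
y(P) = 9 - P/2
L(w) = 0
m(X) = -X/60 (m(X) = 0/(-40) + X/(((3*(9 - ½*(-2)))*(-2))) = 0*(-1/40) + X/(((3*(9 + 1))*(-2))) = 0 + X/(((3*10)*(-2))) = 0 + X/((30*(-2))) = 0 + X/(-60) = 0 + X*(-1/60) = 0 - X/60 = -X/60)
(-77*b + 10) - m(174) = (-77*(-104) + 10) - (-1)*174/60 = (8008 + 10) - 1*(-29/10) = 8018 + 29/10 = 80209/10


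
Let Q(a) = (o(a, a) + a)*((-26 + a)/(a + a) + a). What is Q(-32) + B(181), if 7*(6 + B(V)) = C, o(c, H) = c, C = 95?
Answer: 13983/7 ≈ 1997.6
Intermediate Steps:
B(V) = 53/7 (B(V) = -6 + (1/7)*95 = -6 + 95/7 = 53/7)
Q(a) = 2*a*(a + (-26 + a)/(2*a)) (Q(a) = (a + a)*((-26 + a)/(a + a) + a) = (2*a)*((-26 + a)/((2*a)) + a) = (2*a)*((-26 + a)*(1/(2*a)) + a) = (2*a)*((-26 + a)/(2*a) + a) = (2*a)*(a + (-26 + a)/(2*a)) = 2*a*(a + (-26 + a)/(2*a)))
Q(-32) + B(181) = (-26 - 32 + 2*(-32)**2) + 53/7 = (-26 - 32 + 2*1024) + 53/7 = (-26 - 32 + 2048) + 53/7 = 1990 + 53/7 = 13983/7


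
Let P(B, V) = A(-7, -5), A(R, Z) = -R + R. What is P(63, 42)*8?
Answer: 0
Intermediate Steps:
A(R, Z) = 0
P(B, V) = 0
P(63, 42)*8 = 0*8 = 0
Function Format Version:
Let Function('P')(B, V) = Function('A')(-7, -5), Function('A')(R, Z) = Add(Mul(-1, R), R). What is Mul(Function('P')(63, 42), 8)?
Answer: 0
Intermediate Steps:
Function('A')(R, Z) = 0
Function('P')(B, V) = 0
Mul(Function('P')(63, 42), 8) = Mul(0, 8) = 0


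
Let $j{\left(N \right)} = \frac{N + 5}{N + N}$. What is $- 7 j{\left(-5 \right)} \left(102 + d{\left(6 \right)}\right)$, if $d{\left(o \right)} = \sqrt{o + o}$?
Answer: $0$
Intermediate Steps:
$d{\left(o \right)} = \sqrt{2} \sqrt{o}$ ($d{\left(o \right)} = \sqrt{2 o} = \sqrt{2} \sqrt{o}$)
$j{\left(N \right)} = \frac{5 + N}{2 N}$
$- 7 j{\left(-5 \right)} \left(102 + d{\left(6 \right)}\right) = - 7 \frac{5 - 5}{2 \left(-5\right)} \left(102 + \sqrt{2} \sqrt{6}\right) = - 7 \cdot \frac{1}{2} \left(- \frac{1}{5}\right) 0 \left(102 + 2 \sqrt{3}\right) = \left(-7\right) 0 \left(102 + 2 \sqrt{3}\right) = 0 \left(102 + 2 \sqrt{3}\right) = 0$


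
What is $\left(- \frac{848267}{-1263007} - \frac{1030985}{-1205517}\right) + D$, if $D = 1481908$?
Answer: $\frac{2256320486767233986}{1522576409619} \approx 1.4819 \cdot 10^{6}$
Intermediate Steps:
$\left(- \frac{848267}{-1263007} - \frac{1030985}{-1205517}\right) + D = \left(- \frac{848267}{-1263007} - \frac{1030985}{-1205517}\right) + 1481908 = \left(\left(-848267\right) \left(- \frac{1}{1263007}\right) - - \frac{1030985}{1205517}\right) + 1481908 = \left(\frac{848267}{1263007} + \frac{1030985}{1205517}\right) + 1481908 = \frac{2324741560934}{1522576409619} + 1481908 = \frac{2256320486767233986}{1522576409619}$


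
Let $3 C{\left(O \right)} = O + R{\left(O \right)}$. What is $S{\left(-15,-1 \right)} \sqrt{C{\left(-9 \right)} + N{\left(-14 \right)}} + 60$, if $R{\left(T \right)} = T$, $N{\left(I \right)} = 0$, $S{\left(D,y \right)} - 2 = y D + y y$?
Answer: $60 + 18 i \sqrt{6} \approx 60.0 + 44.091 i$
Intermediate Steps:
$S{\left(D,y \right)} = 2 + y^{2} + D y$ ($S{\left(D,y \right)} = 2 + \left(y D + y y\right) = 2 + \left(D y + y^{2}\right) = 2 + \left(y^{2} + D y\right) = 2 + y^{2} + D y$)
$C{\left(O \right)} = \frac{2 O}{3}$ ($C{\left(O \right)} = \frac{O + O}{3} = \frac{2 O}{3}$)
$S{\left(-15,-1 \right)} \sqrt{C{\left(-9 \right)} + N{\left(-14 \right)}} + 60 = \left(2 + \left(-1\right)^{2} - -15\right) \sqrt{\frac{2}{3} \left(-9\right) + 0} + 60 = \left(2 + 1 + 15\right) \sqrt{-6 + 0} + 60 = 18 \sqrt{-6} + 60 = 18 i \sqrt{6} + 60 = 60 + 18 i \sqrt{6}$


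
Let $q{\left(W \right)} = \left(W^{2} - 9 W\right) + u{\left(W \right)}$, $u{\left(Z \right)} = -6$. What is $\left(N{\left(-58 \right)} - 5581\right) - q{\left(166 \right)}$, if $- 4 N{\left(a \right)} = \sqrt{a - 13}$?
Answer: $-31637 - \frac{i \sqrt{71}}{4} \approx -31637.0 - 2.1065 i$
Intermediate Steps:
$N{\left(a \right)} = - \frac{\sqrt{-13 + a}}{4}$ ($N{\left(a \right)} = - \frac{\sqrt{a - 13}}{4} = - \frac{\sqrt{-13 + a}}{4}$)
$q{\left(W \right)} = -6 + W^{2} - 9 W$ ($q{\left(W \right)} = \left(W^{2} - 9 W\right) - 6 = -6 + W^{2} - 9 W$)
$\left(N{\left(-58 \right)} - 5581\right) - q{\left(166 \right)} = \left(- \frac{\sqrt{-13 - 58}}{4} - 5581\right) - \left(-6 + 166^{2} - 1494\right) = \left(- \frac{\sqrt{-71}}{4} - 5581\right) - \left(-6 + 27556 - 1494\right) = \left(- \frac{i \sqrt{71}}{4} - 5581\right) - 26056 = \left(-5581 - \frac{i \sqrt{71}}{4}\right) - 26056 = -31637 - \frac{i \sqrt{71}}{4}$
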